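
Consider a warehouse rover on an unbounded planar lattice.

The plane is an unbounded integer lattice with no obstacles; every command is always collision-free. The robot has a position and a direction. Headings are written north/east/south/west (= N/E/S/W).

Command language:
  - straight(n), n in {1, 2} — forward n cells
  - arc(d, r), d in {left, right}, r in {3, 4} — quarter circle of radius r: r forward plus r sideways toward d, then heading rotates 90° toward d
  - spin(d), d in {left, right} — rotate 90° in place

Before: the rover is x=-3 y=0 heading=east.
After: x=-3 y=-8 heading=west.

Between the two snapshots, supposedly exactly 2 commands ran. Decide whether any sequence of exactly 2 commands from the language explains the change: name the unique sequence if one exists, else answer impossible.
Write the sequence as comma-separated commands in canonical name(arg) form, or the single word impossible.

arc(right, 4), arc(right, 4)

key: position moved to (-3,-8) AND the heading swung to W — translation plus rotation needed
initial: x=-3 y=0 heading=east
t=1 arc(right, 4) ⇒ x=1 y=-4 heading=south
t=2 arc(right, 4) ⇒ x=-3 y=-8 heading=west
no rival 2-sequence matches.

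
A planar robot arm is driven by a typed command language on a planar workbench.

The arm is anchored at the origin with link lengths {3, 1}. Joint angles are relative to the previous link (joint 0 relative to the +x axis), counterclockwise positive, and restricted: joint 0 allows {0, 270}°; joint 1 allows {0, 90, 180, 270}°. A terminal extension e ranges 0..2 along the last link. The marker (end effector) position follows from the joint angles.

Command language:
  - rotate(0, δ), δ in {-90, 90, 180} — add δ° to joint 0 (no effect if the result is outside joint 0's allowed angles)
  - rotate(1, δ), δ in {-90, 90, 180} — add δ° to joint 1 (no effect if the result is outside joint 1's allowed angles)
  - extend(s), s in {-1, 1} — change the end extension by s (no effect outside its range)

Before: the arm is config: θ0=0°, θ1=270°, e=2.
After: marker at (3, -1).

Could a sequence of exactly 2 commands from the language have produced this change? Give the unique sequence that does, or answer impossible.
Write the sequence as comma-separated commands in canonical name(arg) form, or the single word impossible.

initial: config: θ0=0°, θ1=270°, e=2
t=1 extend(-1) ⇒ config: θ0=0°, θ1=270°, e=1
t=2 extend(-1) ⇒ config: θ0=0°, θ1=270°, e=0
uniquely the one of 64 2-step routes that fits.

extend(-1), extend(-1)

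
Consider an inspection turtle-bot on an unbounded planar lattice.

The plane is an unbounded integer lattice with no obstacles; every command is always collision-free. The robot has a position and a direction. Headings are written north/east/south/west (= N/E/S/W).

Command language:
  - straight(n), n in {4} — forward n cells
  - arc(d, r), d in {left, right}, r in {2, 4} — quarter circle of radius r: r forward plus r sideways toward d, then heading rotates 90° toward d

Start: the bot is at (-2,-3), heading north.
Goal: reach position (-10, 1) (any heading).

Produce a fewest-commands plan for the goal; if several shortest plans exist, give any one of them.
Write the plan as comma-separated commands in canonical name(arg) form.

initial: at (-2,-3), heading north
[1] after arc(left, 4): at (-6,1), heading west
[2] after straight(4): at (-10,1), heading west
minimal: 2 command(s), checked below 2.

arc(left, 4), straight(4)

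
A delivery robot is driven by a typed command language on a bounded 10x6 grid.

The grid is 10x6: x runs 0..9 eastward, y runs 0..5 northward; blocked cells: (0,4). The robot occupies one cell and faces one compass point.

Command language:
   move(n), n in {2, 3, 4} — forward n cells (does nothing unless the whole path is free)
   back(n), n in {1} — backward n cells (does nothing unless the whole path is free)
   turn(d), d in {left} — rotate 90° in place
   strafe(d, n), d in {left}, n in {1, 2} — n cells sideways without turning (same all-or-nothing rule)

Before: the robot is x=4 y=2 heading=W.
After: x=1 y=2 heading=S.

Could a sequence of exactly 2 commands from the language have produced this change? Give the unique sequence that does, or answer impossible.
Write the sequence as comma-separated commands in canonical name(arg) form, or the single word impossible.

move(3), turn(left)

key: running turn(left) before move(3) would end elsewhere — order is forced
initial: x=4 y=2 heading=W
[1] after move(3): x=1 y=2 heading=W
[2] after turn(left): x=1 y=2 heading=S
no other 2-command option fits: unique.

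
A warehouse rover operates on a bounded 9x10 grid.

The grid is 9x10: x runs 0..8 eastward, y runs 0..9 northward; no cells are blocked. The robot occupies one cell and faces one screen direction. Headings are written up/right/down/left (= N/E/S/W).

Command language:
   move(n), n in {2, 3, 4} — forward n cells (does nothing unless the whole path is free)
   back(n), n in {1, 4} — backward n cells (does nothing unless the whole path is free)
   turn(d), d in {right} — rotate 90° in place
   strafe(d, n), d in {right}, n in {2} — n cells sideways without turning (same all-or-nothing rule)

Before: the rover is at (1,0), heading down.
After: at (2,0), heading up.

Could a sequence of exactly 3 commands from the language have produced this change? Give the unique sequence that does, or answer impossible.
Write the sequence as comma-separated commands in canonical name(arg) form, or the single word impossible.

turn(right), back(1), turn(right)

key: position moved to (2,0) AND the heading swung to N — translation plus rotation needed
start: at (1,0), heading down
1. turn(right) → at (1,0), heading left
2. back(1) → at (2,0), heading left
3. turn(right) → at (2,0), heading up
no rival 3-sequence matches.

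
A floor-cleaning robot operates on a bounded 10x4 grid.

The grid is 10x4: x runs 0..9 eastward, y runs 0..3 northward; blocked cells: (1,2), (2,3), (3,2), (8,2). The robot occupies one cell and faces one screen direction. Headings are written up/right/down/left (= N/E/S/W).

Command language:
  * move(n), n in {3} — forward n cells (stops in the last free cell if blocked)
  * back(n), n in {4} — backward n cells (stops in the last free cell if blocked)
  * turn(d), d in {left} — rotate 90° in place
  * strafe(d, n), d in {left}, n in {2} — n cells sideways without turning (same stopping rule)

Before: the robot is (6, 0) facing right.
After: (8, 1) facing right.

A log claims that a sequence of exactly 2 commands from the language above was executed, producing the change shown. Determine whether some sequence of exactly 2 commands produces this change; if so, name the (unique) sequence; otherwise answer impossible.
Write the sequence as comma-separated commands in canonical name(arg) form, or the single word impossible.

impossible

every 2-command combo misses the target.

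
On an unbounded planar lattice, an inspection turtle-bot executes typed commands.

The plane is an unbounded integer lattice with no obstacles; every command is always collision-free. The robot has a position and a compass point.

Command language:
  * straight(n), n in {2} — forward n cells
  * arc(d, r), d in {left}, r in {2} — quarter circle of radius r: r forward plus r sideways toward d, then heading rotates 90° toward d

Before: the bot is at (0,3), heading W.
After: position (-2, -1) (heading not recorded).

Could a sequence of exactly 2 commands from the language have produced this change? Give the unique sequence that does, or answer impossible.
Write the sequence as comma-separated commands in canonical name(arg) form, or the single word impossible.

arc(left, 2), straight(2)

key: running straight(2) before arc(left, 2) would end elsewhere — order is forced
from: at (0,3), heading W
[1] after arc(left, 2): at (-2,1), heading S
[2] after straight(2): at (-2,-1), heading S
all 4 alternatives checked — unique.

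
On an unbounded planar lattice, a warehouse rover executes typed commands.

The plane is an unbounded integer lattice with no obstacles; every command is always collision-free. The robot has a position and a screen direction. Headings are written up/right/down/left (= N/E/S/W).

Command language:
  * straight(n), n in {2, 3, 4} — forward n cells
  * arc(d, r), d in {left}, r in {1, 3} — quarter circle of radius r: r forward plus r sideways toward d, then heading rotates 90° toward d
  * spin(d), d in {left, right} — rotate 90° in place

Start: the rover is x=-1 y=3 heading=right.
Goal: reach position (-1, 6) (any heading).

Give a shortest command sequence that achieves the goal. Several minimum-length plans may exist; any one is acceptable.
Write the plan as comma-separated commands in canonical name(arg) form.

initial: x=-1 y=3 heading=right
1. spin(left) → x=-1 y=3 heading=up
2. straight(3) → x=-1 y=6 heading=up
no 1-step plan works, so 2 is optimal.

spin(left), straight(3)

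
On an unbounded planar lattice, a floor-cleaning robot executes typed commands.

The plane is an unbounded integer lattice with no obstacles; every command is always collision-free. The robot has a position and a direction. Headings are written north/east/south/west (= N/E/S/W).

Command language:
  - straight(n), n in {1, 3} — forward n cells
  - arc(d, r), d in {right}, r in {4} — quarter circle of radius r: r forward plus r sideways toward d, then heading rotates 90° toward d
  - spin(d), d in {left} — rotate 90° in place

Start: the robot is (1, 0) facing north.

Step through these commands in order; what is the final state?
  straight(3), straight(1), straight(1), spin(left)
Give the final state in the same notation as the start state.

initial: (1, 0) facing north
[1] after straight(3): (1, 3) facing north
[2] after straight(1): (1, 4) facing north
[3] after straight(1): (1, 5) facing north
[4] after spin(left): (1, 5) facing west

(1, 5) facing west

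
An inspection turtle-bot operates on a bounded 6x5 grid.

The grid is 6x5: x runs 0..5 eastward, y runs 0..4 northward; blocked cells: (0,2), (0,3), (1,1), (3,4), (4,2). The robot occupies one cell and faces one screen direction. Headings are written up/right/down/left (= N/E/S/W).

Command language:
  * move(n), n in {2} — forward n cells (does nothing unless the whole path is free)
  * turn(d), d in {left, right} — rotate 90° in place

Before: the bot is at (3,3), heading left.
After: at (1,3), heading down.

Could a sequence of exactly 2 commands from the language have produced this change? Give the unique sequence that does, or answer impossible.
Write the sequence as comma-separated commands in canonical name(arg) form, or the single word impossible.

key: order matters: swapping move(2) and turn(left) lands elsewhere
begin: at (3,3), heading left
[1] after move(2): at (1,3), heading left
[2] after turn(left): at (1,3), heading down
uniquely the one of 9 2-step routes that fits.

move(2), turn(left)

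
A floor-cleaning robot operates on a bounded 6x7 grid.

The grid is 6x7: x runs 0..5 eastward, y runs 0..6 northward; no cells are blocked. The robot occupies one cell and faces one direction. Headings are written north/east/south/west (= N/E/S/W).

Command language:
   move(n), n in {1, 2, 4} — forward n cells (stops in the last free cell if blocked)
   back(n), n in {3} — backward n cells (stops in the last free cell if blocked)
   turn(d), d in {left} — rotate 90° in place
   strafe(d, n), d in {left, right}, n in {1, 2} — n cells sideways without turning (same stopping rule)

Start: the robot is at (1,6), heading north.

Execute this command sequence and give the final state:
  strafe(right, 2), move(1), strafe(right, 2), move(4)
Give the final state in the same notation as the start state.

at (5,6), heading north

begin: at (1,6), heading north
[1] after strafe(right, 2): at (3,6), heading north
[2] after move(1): at (3,6), heading north
[3] after strafe(right, 2): at (5,6), heading north
[4] after move(4): at (5,6), heading north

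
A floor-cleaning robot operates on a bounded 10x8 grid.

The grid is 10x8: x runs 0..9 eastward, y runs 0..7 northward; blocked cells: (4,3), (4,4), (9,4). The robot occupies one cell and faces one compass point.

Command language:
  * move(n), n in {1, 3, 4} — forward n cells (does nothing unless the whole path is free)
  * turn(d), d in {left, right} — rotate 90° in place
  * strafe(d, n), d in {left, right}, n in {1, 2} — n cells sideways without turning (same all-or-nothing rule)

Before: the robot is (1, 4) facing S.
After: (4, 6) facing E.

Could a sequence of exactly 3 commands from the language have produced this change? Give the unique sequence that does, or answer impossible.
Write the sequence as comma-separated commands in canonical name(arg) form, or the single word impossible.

turn(left), strafe(left, 2), move(3)

key: cell and facing (now E) both changed — the 3 commands mix motion and turning
start: (1, 4) facing S
t=1 turn(left) ⇒ (1, 4) facing E
t=2 strafe(left, 2) ⇒ (1, 6) facing E
t=3 move(3) ⇒ (4, 6) facing E
uniquely the one of 729 3-step routes that fits.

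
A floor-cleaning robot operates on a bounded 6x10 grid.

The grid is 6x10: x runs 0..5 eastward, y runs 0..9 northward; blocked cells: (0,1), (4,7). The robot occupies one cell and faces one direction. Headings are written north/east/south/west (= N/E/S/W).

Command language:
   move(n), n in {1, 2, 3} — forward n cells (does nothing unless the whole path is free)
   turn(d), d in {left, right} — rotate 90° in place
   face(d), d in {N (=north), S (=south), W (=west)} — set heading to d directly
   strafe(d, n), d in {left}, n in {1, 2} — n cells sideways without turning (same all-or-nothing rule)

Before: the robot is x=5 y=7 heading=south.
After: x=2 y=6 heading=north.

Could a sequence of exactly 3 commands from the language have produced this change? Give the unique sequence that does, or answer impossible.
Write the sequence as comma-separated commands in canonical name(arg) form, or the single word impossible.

every 3-command combo misses the target.

impossible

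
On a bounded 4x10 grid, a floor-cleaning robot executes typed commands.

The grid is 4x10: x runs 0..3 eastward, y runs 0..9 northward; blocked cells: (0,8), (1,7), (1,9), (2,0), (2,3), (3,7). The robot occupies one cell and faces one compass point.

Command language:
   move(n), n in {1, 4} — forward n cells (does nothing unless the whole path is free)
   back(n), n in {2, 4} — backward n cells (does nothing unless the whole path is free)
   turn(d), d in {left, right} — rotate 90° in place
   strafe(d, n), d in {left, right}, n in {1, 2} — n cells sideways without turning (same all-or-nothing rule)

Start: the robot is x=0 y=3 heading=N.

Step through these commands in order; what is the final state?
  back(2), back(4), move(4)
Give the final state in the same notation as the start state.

t0: x=0 y=3 heading=N
t=1 back(2) ⇒ x=0 y=1 heading=N
t=2 back(4) ⇒ x=0 y=1 heading=N
t=3 move(4) ⇒ x=0 y=5 heading=N

x=0 y=5 heading=N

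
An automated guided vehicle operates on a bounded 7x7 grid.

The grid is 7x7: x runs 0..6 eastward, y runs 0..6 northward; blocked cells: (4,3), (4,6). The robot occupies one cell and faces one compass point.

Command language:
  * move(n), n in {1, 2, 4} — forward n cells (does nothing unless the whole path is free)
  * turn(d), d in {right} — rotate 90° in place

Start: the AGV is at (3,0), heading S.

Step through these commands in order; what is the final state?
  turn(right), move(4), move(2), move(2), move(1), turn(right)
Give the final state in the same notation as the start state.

begin: at (3,0), heading S
1. turn(right) → at (3,0), heading W
2. move(4) → at (3,0), heading W
3. move(2) → at (1,0), heading W
4. move(2) → at (1,0), heading W
5. move(1) → at (0,0), heading W
6. turn(right) → at (0,0), heading N

at (0,0), heading N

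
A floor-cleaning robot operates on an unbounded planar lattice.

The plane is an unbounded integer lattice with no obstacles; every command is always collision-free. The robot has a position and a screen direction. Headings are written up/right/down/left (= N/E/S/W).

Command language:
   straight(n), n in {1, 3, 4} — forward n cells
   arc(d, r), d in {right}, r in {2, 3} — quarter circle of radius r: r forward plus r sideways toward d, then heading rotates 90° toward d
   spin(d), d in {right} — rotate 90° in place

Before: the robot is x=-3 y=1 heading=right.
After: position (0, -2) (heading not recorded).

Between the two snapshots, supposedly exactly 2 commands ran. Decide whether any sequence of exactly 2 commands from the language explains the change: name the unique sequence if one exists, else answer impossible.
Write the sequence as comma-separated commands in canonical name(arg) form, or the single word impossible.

arc(right, 3), spin(right)

key: order matters: swapping arc(right, 3) and spin(right) lands elsewhere
t0: x=-3 y=1 heading=right
1. arc(right, 3) → x=0 y=-2 heading=down
2. spin(right) → x=0 y=-2 heading=left
all 36 alternatives checked — unique.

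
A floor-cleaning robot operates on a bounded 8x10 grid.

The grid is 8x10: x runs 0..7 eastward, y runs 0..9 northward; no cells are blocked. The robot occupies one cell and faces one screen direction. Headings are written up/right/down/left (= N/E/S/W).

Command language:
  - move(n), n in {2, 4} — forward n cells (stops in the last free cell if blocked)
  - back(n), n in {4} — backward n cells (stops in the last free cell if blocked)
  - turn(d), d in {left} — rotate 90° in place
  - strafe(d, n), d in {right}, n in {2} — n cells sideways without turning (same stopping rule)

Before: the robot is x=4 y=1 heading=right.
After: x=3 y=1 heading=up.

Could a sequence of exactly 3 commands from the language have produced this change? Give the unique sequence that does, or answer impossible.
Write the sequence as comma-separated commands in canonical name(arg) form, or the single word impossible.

move(4), back(4), turn(left)

key: cell and facing (now N) both changed — the 3 commands mix motion and turning
from: x=4 y=1 heading=right
t=1 move(4) ⇒ x=7 y=1 heading=right
t=2 back(4) ⇒ x=3 y=1 heading=right
t=3 turn(left) ⇒ x=3 y=1 heading=up
uniquely the one of 125 3-step routes that fits.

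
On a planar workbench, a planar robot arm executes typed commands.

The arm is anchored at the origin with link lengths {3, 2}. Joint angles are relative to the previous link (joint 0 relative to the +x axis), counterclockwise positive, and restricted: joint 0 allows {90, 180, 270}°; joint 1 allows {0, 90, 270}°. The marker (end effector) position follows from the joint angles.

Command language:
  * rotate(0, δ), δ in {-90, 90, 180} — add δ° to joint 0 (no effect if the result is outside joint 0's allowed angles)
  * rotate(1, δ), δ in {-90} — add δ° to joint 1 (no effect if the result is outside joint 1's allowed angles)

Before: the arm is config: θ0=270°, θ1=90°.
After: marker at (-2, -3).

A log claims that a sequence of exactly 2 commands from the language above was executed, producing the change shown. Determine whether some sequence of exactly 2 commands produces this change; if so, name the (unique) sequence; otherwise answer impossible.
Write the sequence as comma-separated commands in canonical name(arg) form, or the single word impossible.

initial: config: θ0=270°, θ1=90°
1. rotate(1, -90) → config: θ0=270°, θ1=0°
2. rotate(1, -90) → config: θ0=270°, θ1=270°
no other 2-command option fits: unique.

rotate(1, -90), rotate(1, -90)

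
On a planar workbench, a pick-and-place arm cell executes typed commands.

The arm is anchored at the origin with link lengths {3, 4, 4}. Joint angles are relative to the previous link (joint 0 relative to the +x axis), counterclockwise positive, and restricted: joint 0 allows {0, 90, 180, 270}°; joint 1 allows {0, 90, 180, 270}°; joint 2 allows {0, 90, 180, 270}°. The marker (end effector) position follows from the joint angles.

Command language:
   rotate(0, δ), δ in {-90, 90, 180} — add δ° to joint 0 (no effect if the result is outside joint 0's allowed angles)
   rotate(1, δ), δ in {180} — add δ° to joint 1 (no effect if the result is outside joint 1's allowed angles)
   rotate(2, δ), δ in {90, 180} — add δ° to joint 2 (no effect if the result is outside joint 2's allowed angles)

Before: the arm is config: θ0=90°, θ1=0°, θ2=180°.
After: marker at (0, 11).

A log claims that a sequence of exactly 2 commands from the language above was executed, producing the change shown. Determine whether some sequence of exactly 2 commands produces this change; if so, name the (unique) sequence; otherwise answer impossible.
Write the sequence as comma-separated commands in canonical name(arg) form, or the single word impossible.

t0: config: θ0=90°, θ1=0°, θ2=180°
step 1 (rotate(2, 90)): config: θ0=90°, θ1=0°, θ2=270°
step 2 (rotate(2, 90)): config: θ0=90°, θ1=0°, θ2=0°
all 36 alternatives checked — unique.

rotate(2, 90), rotate(2, 90)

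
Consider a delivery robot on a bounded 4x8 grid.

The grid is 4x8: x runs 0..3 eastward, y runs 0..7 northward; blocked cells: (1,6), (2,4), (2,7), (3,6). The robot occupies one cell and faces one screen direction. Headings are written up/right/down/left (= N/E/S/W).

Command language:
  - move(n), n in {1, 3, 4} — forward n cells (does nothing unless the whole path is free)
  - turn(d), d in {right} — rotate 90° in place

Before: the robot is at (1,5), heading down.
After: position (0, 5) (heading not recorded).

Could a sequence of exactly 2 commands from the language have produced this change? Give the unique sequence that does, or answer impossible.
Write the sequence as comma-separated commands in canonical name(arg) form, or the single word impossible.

key: order matters: swapping turn(right) and move(1) lands elsewhere
from: at (1,5), heading down
[1] after turn(right): at (1,5), heading left
[2] after move(1): at (0,5), heading left
uniquely the one of 16 2-step routes that fits.

turn(right), move(1)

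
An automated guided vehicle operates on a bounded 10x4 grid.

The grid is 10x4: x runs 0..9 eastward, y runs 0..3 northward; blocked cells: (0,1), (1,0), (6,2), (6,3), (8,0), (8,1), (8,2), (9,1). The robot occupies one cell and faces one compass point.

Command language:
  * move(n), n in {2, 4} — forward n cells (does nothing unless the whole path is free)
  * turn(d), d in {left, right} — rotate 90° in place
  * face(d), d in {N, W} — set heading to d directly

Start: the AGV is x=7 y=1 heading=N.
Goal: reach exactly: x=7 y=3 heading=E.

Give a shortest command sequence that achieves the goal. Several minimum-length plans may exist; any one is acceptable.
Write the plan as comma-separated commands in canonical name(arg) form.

start: x=7 y=1 heading=N
[1] after move(2): x=7 y=3 heading=N
[2] after turn(right): x=7 y=3 heading=E
minimal: 2 command(s), checked below 2.

move(2), turn(right)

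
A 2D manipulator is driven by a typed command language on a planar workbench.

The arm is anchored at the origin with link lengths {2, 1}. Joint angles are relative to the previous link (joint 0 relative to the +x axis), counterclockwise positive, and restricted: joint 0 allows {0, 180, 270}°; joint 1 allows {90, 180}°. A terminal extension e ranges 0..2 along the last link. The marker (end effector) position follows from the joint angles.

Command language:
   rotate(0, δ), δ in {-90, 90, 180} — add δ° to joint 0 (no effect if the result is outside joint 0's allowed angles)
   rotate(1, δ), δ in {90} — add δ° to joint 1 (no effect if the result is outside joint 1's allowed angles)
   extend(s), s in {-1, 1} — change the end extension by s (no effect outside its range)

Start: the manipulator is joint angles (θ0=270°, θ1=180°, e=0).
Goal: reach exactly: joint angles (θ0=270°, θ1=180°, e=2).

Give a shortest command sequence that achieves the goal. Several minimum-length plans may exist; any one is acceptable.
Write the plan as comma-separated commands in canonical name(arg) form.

extend(1), extend(1)

initial: joint angles (θ0=270°, θ1=180°, e=0)
t=1 extend(1) ⇒ joint angles (θ0=270°, θ1=180°, e=1)
t=2 extend(1) ⇒ joint angles (θ0=270°, θ1=180°, e=2)
shorter routes all fall short; 2 is best.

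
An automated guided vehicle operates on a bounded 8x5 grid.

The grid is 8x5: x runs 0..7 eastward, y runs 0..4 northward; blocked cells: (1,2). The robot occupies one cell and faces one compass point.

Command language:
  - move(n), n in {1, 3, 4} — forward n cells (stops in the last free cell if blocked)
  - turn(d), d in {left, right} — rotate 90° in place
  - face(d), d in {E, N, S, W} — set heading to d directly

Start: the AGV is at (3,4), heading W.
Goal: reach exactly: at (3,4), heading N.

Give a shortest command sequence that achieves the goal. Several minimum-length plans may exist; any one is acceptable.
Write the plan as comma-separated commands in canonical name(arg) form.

turn(right)

t0: at (3,4), heading W
step 1 (turn(right)): at (3,4), heading N
no 0-step plan works, so 1 is optimal.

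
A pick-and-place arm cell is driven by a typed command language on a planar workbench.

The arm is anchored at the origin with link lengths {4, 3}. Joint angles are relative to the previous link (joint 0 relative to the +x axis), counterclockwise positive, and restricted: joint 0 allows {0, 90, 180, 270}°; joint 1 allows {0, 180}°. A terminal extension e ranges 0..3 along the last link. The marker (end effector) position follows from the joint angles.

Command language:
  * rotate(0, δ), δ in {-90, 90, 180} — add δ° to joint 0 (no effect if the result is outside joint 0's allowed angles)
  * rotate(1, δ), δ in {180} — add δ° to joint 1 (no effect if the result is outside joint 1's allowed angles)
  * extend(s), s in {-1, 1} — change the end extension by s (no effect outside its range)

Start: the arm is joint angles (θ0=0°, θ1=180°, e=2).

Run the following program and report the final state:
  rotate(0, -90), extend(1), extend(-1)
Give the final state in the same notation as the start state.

joint angles (θ0=270°, θ1=180°, e=2)

start: joint angles (θ0=0°, θ1=180°, e=2)
step 1 (rotate(0, -90)): joint angles (θ0=270°, θ1=180°, e=2)
step 2 (extend(1)): joint angles (θ0=270°, θ1=180°, e=3)
step 3 (extend(-1)): joint angles (θ0=270°, θ1=180°, e=2)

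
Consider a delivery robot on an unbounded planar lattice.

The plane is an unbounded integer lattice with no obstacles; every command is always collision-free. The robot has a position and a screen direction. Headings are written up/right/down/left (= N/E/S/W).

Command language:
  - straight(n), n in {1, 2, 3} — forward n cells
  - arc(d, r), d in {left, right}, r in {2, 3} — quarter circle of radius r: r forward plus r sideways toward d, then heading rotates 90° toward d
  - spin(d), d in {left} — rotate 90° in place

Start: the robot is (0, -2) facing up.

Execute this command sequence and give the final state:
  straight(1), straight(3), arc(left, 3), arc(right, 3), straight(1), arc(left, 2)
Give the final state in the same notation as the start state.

(-8, 11) facing left

initial: (0, -2) facing up
t=1 straight(1) ⇒ (0, -1) facing up
t=2 straight(3) ⇒ (0, 2) facing up
t=3 arc(left, 3) ⇒ (-3, 5) facing left
t=4 arc(right, 3) ⇒ (-6, 8) facing up
t=5 straight(1) ⇒ (-6, 9) facing up
t=6 arc(left, 2) ⇒ (-8, 11) facing left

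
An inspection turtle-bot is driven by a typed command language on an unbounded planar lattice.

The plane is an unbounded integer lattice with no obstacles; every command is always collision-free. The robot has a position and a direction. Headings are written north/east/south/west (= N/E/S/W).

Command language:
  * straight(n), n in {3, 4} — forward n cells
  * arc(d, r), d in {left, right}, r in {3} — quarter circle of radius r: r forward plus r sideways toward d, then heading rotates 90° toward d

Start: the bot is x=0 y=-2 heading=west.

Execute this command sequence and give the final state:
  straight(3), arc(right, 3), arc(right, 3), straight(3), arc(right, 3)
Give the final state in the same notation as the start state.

initial: x=0 y=-2 heading=west
step 1 (straight(3)): x=-3 y=-2 heading=west
step 2 (arc(right, 3)): x=-6 y=1 heading=north
step 3 (arc(right, 3)): x=-3 y=4 heading=east
step 4 (straight(3)): x=0 y=4 heading=east
step 5 (arc(right, 3)): x=3 y=1 heading=south

x=3 y=1 heading=south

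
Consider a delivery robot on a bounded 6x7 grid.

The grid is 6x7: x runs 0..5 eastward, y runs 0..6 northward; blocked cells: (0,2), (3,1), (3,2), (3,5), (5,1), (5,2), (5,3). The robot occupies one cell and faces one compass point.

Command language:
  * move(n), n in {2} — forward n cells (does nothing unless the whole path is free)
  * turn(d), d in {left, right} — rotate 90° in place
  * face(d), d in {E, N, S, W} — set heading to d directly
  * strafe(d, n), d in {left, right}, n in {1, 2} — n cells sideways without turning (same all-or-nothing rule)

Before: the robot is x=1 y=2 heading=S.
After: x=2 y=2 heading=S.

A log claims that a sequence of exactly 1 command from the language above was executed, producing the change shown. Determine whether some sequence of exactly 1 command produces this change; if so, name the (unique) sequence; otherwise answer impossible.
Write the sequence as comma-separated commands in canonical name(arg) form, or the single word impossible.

strafe(left, 1)

key: still facing S — the one step turns nothing
initial: x=1 y=2 heading=S
[1] after strafe(left, 1): x=2 y=2 heading=S
uniquely the one of 11 1-step routes that fits.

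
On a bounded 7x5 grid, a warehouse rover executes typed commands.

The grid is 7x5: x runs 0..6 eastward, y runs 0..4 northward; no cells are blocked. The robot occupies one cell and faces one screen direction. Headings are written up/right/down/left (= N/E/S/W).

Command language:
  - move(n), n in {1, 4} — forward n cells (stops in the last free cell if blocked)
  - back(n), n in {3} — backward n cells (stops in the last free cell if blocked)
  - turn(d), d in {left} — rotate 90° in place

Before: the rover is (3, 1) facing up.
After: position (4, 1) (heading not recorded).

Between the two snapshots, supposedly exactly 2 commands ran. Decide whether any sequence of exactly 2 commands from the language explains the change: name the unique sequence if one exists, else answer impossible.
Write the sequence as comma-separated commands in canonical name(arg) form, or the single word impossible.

impossible

every 2-command combo misses the target.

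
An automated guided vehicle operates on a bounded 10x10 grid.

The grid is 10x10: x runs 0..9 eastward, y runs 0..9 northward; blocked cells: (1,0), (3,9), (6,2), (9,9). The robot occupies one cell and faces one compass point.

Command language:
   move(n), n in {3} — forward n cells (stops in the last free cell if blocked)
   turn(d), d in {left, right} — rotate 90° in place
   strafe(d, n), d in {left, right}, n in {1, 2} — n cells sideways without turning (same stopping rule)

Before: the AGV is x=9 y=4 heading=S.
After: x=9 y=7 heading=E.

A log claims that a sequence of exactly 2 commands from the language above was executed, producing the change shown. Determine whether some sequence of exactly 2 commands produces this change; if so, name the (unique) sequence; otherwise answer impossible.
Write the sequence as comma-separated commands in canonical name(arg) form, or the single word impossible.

no 2-step route produces this change.

impossible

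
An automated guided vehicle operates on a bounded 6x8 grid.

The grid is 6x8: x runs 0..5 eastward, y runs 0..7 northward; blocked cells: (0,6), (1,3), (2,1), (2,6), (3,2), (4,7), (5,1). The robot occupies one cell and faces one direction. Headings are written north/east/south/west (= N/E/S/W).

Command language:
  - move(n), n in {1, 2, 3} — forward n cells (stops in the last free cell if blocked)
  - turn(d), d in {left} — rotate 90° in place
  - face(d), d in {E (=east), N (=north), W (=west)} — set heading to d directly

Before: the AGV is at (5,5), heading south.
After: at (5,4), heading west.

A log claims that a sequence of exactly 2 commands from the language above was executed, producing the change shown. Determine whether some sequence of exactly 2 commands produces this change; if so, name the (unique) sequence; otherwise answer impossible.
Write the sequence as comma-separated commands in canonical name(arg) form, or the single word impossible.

key: running face(W) before move(1) would end elsewhere — order is forced
initial: at (5,5), heading south
t=1 move(1) ⇒ at (5,4), heading south
t=2 face(W) ⇒ at (5,4), heading west
no other 2-command option fits: unique.

move(1), face(W)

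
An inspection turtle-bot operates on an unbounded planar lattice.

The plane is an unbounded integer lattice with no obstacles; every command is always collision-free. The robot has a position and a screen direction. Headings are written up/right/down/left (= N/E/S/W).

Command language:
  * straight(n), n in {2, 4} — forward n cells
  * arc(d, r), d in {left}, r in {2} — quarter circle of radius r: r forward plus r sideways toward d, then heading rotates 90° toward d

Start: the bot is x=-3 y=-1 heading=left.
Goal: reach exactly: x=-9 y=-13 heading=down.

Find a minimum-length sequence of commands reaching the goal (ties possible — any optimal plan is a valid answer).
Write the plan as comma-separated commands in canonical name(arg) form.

t0: x=-3 y=-1 heading=left
t=1 straight(4) ⇒ x=-7 y=-1 heading=left
t=2 arc(left, 2) ⇒ x=-9 y=-3 heading=down
t=3 straight(4) ⇒ x=-9 y=-7 heading=down
t=4 straight(4) ⇒ x=-9 y=-11 heading=down
t=5 straight(2) ⇒ x=-9 y=-13 heading=down
no 4-step plan works, so 5 is optimal.

straight(4), arc(left, 2), straight(4), straight(4), straight(2)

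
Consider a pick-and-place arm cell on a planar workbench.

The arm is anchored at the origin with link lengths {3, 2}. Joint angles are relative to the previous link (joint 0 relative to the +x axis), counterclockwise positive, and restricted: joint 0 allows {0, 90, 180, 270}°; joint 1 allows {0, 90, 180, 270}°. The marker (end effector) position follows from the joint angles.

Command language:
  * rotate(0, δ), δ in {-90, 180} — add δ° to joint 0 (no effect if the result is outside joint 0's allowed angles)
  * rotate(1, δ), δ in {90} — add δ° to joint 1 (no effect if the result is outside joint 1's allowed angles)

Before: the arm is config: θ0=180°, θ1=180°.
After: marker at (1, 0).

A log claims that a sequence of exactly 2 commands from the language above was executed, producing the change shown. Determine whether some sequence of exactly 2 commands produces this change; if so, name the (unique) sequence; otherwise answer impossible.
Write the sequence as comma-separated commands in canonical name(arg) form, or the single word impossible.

start: config: θ0=180°, θ1=180°
1. rotate(0, -90) → config: θ0=90°, θ1=180°
2. rotate(0, -90) → config: θ0=0°, θ1=180°
all 9 alternatives checked — unique.

rotate(0, -90), rotate(0, -90)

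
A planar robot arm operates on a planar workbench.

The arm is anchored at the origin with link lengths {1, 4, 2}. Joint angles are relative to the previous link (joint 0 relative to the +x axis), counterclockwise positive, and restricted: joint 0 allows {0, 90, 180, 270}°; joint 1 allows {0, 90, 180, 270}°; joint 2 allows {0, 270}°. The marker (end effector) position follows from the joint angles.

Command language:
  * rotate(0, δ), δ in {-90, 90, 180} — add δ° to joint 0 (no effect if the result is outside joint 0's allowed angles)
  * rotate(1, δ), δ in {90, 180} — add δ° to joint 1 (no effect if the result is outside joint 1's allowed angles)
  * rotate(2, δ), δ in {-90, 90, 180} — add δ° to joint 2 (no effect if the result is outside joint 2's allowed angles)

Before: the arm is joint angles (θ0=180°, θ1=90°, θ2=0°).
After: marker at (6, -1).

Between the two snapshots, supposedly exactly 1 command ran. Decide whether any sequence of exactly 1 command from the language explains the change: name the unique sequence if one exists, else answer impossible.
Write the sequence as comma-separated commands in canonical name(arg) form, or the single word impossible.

initial: joint angles (θ0=180°, θ1=90°, θ2=0°)
t=1 rotate(0, 90) ⇒ joint angles (θ0=270°, θ1=90°, θ2=0°)
no rival 1-sequence matches.

rotate(0, 90)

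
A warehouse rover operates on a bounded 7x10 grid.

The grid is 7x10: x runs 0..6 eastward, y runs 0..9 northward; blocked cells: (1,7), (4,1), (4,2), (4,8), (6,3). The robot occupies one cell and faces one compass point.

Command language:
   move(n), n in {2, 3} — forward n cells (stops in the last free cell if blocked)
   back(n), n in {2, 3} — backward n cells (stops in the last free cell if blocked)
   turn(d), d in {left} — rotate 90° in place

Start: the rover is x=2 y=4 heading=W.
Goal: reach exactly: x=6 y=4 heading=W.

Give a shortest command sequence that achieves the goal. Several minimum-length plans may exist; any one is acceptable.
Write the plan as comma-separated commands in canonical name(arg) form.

from: x=2 y=4 heading=W
1. back(3) → x=5 y=4 heading=W
2. back(3) → x=6 y=4 heading=W
shorter routes all fall short; 2 is best.

back(3), back(3)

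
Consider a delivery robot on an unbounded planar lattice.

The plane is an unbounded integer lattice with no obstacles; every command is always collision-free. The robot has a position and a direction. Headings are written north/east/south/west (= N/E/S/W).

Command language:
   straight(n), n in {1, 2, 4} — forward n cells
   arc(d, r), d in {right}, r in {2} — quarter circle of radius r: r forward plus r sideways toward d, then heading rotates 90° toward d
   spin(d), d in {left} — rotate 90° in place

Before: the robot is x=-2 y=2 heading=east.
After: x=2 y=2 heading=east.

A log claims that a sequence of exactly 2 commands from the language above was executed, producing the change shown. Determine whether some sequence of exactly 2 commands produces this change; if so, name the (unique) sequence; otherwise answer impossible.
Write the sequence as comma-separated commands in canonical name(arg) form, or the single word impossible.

straight(2), straight(2)

key: heading stays E — no command in the sequence turns
begin: x=-2 y=2 heading=east
t=1 straight(2) ⇒ x=0 y=2 heading=east
t=2 straight(2) ⇒ x=2 y=2 heading=east
all 25 alternatives checked — unique.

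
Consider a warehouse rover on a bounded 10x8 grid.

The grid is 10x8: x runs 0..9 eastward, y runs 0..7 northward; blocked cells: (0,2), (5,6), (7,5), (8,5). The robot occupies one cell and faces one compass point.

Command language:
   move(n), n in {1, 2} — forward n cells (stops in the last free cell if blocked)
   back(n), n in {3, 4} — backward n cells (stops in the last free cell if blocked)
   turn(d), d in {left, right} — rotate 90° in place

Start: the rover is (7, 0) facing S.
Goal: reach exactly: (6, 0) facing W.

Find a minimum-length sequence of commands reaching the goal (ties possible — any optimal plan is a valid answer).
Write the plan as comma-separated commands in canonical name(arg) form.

initial: (7, 0) facing S
step 1 (turn(right)): (7, 0) facing W
step 2 (move(1)): (6, 0) facing W
shorter routes all fall short; 2 is best.

turn(right), move(1)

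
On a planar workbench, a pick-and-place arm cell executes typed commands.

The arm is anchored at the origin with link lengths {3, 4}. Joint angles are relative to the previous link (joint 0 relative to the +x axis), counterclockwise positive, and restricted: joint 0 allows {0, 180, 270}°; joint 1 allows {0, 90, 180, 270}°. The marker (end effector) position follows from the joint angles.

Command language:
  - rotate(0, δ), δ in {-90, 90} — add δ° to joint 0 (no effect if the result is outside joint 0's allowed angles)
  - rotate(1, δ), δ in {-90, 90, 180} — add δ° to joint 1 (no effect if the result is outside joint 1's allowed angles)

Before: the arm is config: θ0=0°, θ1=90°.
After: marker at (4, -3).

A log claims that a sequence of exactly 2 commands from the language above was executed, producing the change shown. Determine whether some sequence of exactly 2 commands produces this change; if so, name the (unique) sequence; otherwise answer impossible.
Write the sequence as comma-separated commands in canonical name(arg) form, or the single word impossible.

rotate(0, 90), rotate(0, -90)

key: order matters: swapping rotate(0, 90) and rotate(0, -90) lands elsewhere
begin: config: θ0=0°, θ1=90°
1. rotate(0, 90) → config: θ0=0°, θ1=90°
2. rotate(0, -90) → config: θ0=270°, θ1=90°
uniquely the one of 25 2-step routes that fits.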